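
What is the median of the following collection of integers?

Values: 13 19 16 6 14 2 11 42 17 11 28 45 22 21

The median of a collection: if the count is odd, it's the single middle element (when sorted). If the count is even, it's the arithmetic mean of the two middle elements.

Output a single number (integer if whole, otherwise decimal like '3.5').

Step 1: insert 13 -> lo=[13] (size 1, max 13) hi=[] (size 0) -> median=13
Step 2: insert 19 -> lo=[13] (size 1, max 13) hi=[19] (size 1, min 19) -> median=16
Step 3: insert 16 -> lo=[13, 16] (size 2, max 16) hi=[19] (size 1, min 19) -> median=16
Step 4: insert 6 -> lo=[6, 13] (size 2, max 13) hi=[16, 19] (size 2, min 16) -> median=14.5
Step 5: insert 14 -> lo=[6, 13, 14] (size 3, max 14) hi=[16, 19] (size 2, min 16) -> median=14
Step 6: insert 2 -> lo=[2, 6, 13] (size 3, max 13) hi=[14, 16, 19] (size 3, min 14) -> median=13.5
Step 7: insert 11 -> lo=[2, 6, 11, 13] (size 4, max 13) hi=[14, 16, 19] (size 3, min 14) -> median=13
Step 8: insert 42 -> lo=[2, 6, 11, 13] (size 4, max 13) hi=[14, 16, 19, 42] (size 4, min 14) -> median=13.5
Step 9: insert 17 -> lo=[2, 6, 11, 13, 14] (size 5, max 14) hi=[16, 17, 19, 42] (size 4, min 16) -> median=14
Step 10: insert 11 -> lo=[2, 6, 11, 11, 13] (size 5, max 13) hi=[14, 16, 17, 19, 42] (size 5, min 14) -> median=13.5
Step 11: insert 28 -> lo=[2, 6, 11, 11, 13, 14] (size 6, max 14) hi=[16, 17, 19, 28, 42] (size 5, min 16) -> median=14
Step 12: insert 45 -> lo=[2, 6, 11, 11, 13, 14] (size 6, max 14) hi=[16, 17, 19, 28, 42, 45] (size 6, min 16) -> median=15
Step 13: insert 22 -> lo=[2, 6, 11, 11, 13, 14, 16] (size 7, max 16) hi=[17, 19, 22, 28, 42, 45] (size 6, min 17) -> median=16
Step 14: insert 21 -> lo=[2, 6, 11, 11, 13, 14, 16] (size 7, max 16) hi=[17, 19, 21, 22, 28, 42, 45] (size 7, min 17) -> median=16.5

Answer: 16.5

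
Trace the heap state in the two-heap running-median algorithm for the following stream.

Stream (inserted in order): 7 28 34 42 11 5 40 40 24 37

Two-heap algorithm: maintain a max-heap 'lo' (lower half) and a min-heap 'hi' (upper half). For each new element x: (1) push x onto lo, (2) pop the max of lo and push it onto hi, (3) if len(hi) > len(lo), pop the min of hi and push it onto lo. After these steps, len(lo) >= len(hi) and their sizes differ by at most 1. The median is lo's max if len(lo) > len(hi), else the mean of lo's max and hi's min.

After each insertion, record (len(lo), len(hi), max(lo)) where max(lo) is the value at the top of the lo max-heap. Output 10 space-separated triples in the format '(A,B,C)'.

Step 1: insert 7 -> lo=[7] hi=[] -> (len(lo)=1, len(hi)=0, max(lo)=7)
Step 2: insert 28 -> lo=[7] hi=[28] -> (len(lo)=1, len(hi)=1, max(lo)=7)
Step 3: insert 34 -> lo=[7, 28] hi=[34] -> (len(lo)=2, len(hi)=1, max(lo)=28)
Step 4: insert 42 -> lo=[7, 28] hi=[34, 42] -> (len(lo)=2, len(hi)=2, max(lo)=28)
Step 5: insert 11 -> lo=[7, 11, 28] hi=[34, 42] -> (len(lo)=3, len(hi)=2, max(lo)=28)
Step 6: insert 5 -> lo=[5, 7, 11] hi=[28, 34, 42] -> (len(lo)=3, len(hi)=3, max(lo)=11)
Step 7: insert 40 -> lo=[5, 7, 11, 28] hi=[34, 40, 42] -> (len(lo)=4, len(hi)=3, max(lo)=28)
Step 8: insert 40 -> lo=[5, 7, 11, 28] hi=[34, 40, 40, 42] -> (len(lo)=4, len(hi)=4, max(lo)=28)
Step 9: insert 24 -> lo=[5, 7, 11, 24, 28] hi=[34, 40, 40, 42] -> (len(lo)=5, len(hi)=4, max(lo)=28)
Step 10: insert 37 -> lo=[5, 7, 11, 24, 28] hi=[34, 37, 40, 40, 42] -> (len(lo)=5, len(hi)=5, max(lo)=28)

Answer: (1,0,7) (1,1,7) (2,1,28) (2,2,28) (3,2,28) (3,3,11) (4,3,28) (4,4,28) (5,4,28) (5,5,28)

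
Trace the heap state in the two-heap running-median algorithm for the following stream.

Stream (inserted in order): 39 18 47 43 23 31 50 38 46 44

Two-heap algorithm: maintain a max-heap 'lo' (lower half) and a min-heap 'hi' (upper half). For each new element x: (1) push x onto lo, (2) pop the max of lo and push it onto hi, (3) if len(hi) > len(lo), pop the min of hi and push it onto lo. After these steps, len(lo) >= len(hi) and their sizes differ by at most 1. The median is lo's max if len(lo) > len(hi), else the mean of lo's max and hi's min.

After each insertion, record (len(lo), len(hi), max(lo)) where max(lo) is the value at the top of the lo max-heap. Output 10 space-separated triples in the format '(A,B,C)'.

Step 1: insert 39 -> lo=[39] hi=[] -> (len(lo)=1, len(hi)=0, max(lo)=39)
Step 2: insert 18 -> lo=[18] hi=[39] -> (len(lo)=1, len(hi)=1, max(lo)=18)
Step 3: insert 47 -> lo=[18, 39] hi=[47] -> (len(lo)=2, len(hi)=1, max(lo)=39)
Step 4: insert 43 -> lo=[18, 39] hi=[43, 47] -> (len(lo)=2, len(hi)=2, max(lo)=39)
Step 5: insert 23 -> lo=[18, 23, 39] hi=[43, 47] -> (len(lo)=3, len(hi)=2, max(lo)=39)
Step 6: insert 31 -> lo=[18, 23, 31] hi=[39, 43, 47] -> (len(lo)=3, len(hi)=3, max(lo)=31)
Step 7: insert 50 -> lo=[18, 23, 31, 39] hi=[43, 47, 50] -> (len(lo)=4, len(hi)=3, max(lo)=39)
Step 8: insert 38 -> lo=[18, 23, 31, 38] hi=[39, 43, 47, 50] -> (len(lo)=4, len(hi)=4, max(lo)=38)
Step 9: insert 46 -> lo=[18, 23, 31, 38, 39] hi=[43, 46, 47, 50] -> (len(lo)=5, len(hi)=4, max(lo)=39)
Step 10: insert 44 -> lo=[18, 23, 31, 38, 39] hi=[43, 44, 46, 47, 50] -> (len(lo)=5, len(hi)=5, max(lo)=39)

Answer: (1,0,39) (1,1,18) (2,1,39) (2,2,39) (3,2,39) (3,3,31) (4,3,39) (4,4,38) (5,4,39) (5,5,39)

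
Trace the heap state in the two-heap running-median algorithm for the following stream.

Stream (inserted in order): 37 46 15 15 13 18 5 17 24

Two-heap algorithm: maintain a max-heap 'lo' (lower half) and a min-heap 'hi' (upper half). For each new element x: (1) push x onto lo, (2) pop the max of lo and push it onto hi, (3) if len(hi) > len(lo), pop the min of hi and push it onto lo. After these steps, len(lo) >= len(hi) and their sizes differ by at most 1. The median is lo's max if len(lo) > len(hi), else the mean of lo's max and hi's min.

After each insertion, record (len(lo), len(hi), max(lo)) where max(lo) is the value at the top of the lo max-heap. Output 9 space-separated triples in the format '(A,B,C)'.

Step 1: insert 37 -> lo=[37] hi=[] -> (len(lo)=1, len(hi)=0, max(lo)=37)
Step 2: insert 46 -> lo=[37] hi=[46] -> (len(lo)=1, len(hi)=1, max(lo)=37)
Step 3: insert 15 -> lo=[15, 37] hi=[46] -> (len(lo)=2, len(hi)=1, max(lo)=37)
Step 4: insert 15 -> lo=[15, 15] hi=[37, 46] -> (len(lo)=2, len(hi)=2, max(lo)=15)
Step 5: insert 13 -> lo=[13, 15, 15] hi=[37, 46] -> (len(lo)=3, len(hi)=2, max(lo)=15)
Step 6: insert 18 -> lo=[13, 15, 15] hi=[18, 37, 46] -> (len(lo)=3, len(hi)=3, max(lo)=15)
Step 7: insert 5 -> lo=[5, 13, 15, 15] hi=[18, 37, 46] -> (len(lo)=4, len(hi)=3, max(lo)=15)
Step 8: insert 17 -> lo=[5, 13, 15, 15] hi=[17, 18, 37, 46] -> (len(lo)=4, len(hi)=4, max(lo)=15)
Step 9: insert 24 -> lo=[5, 13, 15, 15, 17] hi=[18, 24, 37, 46] -> (len(lo)=5, len(hi)=4, max(lo)=17)

Answer: (1,0,37) (1,1,37) (2,1,37) (2,2,15) (3,2,15) (3,3,15) (4,3,15) (4,4,15) (5,4,17)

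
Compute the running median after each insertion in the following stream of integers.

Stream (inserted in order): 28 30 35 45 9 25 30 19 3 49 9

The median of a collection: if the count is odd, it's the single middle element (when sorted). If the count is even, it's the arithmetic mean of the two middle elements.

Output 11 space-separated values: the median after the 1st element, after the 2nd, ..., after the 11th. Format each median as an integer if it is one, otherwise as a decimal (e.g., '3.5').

Answer: 28 29 30 32.5 30 29 30 29 28 29 28

Derivation:
Step 1: insert 28 -> lo=[28] (size 1, max 28) hi=[] (size 0) -> median=28
Step 2: insert 30 -> lo=[28] (size 1, max 28) hi=[30] (size 1, min 30) -> median=29
Step 3: insert 35 -> lo=[28, 30] (size 2, max 30) hi=[35] (size 1, min 35) -> median=30
Step 4: insert 45 -> lo=[28, 30] (size 2, max 30) hi=[35, 45] (size 2, min 35) -> median=32.5
Step 5: insert 9 -> lo=[9, 28, 30] (size 3, max 30) hi=[35, 45] (size 2, min 35) -> median=30
Step 6: insert 25 -> lo=[9, 25, 28] (size 3, max 28) hi=[30, 35, 45] (size 3, min 30) -> median=29
Step 7: insert 30 -> lo=[9, 25, 28, 30] (size 4, max 30) hi=[30, 35, 45] (size 3, min 30) -> median=30
Step 8: insert 19 -> lo=[9, 19, 25, 28] (size 4, max 28) hi=[30, 30, 35, 45] (size 4, min 30) -> median=29
Step 9: insert 3 -> lo=[3, 9, 19, 25, 28] (size 5, max 28) hi=[30, 30, 35, 45] (size 4, min 30) -> median=28
Step 10: insert 49 -> lo=[3, 9, 19, 25, 28] (size 5, max 28) hi=[30, 30, 35, 45, 49] (size 5, min 30) -> median=29
Step 11: insert 9 -> lo=[3, 9, 9, 19, 25, 28] (size 6, max 28) hi=[30, 30, 35, 45, 49] (size 5, min 30) -> median=28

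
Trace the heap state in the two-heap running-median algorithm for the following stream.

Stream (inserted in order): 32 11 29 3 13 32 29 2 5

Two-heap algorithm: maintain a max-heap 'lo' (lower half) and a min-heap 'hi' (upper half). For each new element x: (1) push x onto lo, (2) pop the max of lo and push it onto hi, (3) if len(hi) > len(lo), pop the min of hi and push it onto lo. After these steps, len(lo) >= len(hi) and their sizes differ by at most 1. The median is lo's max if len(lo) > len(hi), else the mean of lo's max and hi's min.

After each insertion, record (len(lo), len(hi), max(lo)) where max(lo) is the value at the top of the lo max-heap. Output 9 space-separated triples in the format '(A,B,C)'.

Answer: (1,0,32) (1,1,11) (2,1,29) (2,2,11) (3,2,13) (3,3,13) (4,3,29) (4,4,13) (5,4,13)

Derivation:
Step 1: insert 32 -> lo=[32] hi=[] -> (len(lo)=1, len(hi)=0, max(lo)=32)
Step 2: insert 11 -> lo=[11] hi=[32] -> (len(lo)=1, len(hi)=1, max(lo)=11)
Step 3: insert 29 -> lo=[11, 29] hi=[32] -> (len(lo)=2, len(hi)=1, max(lo)=29)
Step 4: insert 3 -> lo=[3, 11] hi=[29, 32] -> (len(lo)=2, len(hi)=2, max(lo)=11)
Step 5: insert 13 -> lo=[3, 11, 13] hi=[29, 32] -> (len(lo)=3, len(hi)=2, max(lo)=13)
Step 6: insert 32 -> lo=[3, 11, 13] hi=[29, 32, 32] -> (len(lo)=3, len(hi)=3, max(lo)=13)
Step 7: insert 29 -> lo=[3, 11, 13, 29] hi=[29, 32, 32] -> (len(lo)=4, len(hi)=3, max(lo)=29)
Step 8: insert 2 -> lo=[2, 3, 11, 13] hi=[29, 29, 32, 32] -> (len(lo)=4, len(hi)=4, max(lo)=13)
Step 9: insert 5 -> lo=[2, 3, 5, 11, 13] hi=[29, 29, 32, 32] -> (len(lo)=5, len(hi)=4, max(lo)=13)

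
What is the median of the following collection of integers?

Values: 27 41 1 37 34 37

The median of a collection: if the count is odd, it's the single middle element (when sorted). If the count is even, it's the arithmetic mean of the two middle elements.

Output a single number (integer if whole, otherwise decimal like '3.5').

Answer: 35.5

Derivation:
Step 1: insert 27 -> lo=[27] (size 1, max 27) hi=[] (size 0) -> median=27
Step 2: insert 41 -> lo=[27] (size 1, max 27) hi=[41] (size 1, min 41) -> median=34
Step 3: insert 1 -> lo=[1, 27] (size 2, max 27) hi=[41] (size 1, min 41) -> median=27
Step 4: insert 37 -> lo=[1, 27] (size 2, max 27) hi=[37, 41] (size 2, min 37) -> median=32
Step 5: insert 34 -> lo=[1, 27, 34] (size 3, max 34) hi=[37, 41] (size 2, min 37) -> median=34
Step 6: insert 37 -> lo=[1, 27, 34] (size 3, max 34) hi=[37, 37, 41] (size 3, min 37) -> median=35.5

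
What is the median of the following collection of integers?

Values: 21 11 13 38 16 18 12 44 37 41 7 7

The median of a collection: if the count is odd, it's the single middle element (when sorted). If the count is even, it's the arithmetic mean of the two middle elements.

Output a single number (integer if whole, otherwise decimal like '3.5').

Answer: 17

Derivation:
Step 1: insert 21 -> lo=[21] (size 1, max 21) hi=[] (size 0) -> median=21
Step 2: insert 11 -> lo=[11] (size 1, max 11) hi=[21] (size 1, min 21) -> median=16
Step 3: insert 13 -> lo=[11, 13] (size 2, max 13) hi=[21] (size 1, min 21) -> median=13
Step 4: insert 38 -> lo=[11, 13] (size 2, max 13) hi=[21, 38] (size 2, min 21) -> median=17
Step 5: insert 16 -> lo=[11, 13, 16] (size 3, max 16) hi=[21, 38] (size 2, min 21) -> median=16
Step 6: insert 18 -> lo=[11, 13, 16] (size 3, max 16) hi=[18, 21, 38] (size 3, min 18) -> median=17
Step 7: insert 12 -> lo=[11, 12, 13, 16] (size 4, max 16) hi=[18, 21, 38] (size 3, min 18) -> median=16
Step 8: insert 44 -> lo=[11, 12, 13, 16] (size 4, max 16) hi=[18, 21, 38, 44] (size 4, min 18) -> median=17
Step 9: insert 37 -> lo=[11, 12, 13, 16, 18] (size 5, max 18) hi=[21, 37, 38, 44] (size 4, min 21) -> median=18
Step 10: insert 41 -> lo=[11, 12, 13, 16, 18] (size 5, max 18) hi=[21, 37, 38, 41, 44] (size 5, min 21) -> median=19.5
Step 11: insert 7 -> lo=[7, 11, 12, 13, 16, 18] (size 6, max 18) hi=[21, 37, 38, 41, 44] (size 5, min 21) -> median=18
Step 12: insert 7 -> lo=[7, 7, 11, 12, 13, 16] (size 6, max 16) hi=[18, 21, 37, 38, 41, 44] (size 6, min 18) -> median=17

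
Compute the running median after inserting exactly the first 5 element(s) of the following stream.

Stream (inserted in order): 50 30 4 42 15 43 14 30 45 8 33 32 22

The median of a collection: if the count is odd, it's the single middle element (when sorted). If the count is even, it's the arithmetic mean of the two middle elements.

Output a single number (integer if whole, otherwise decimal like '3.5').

Step 1: insert 50 -> lo=[50] (size 1, max 50) hi=[] (size 0) -> median=50
Step 2: insert 30 -> lo=[30] (size 1, max 30) hi=[50] (size 1, min 50) -> median=40
Step 3: insert 4 -> lo=[4, 30] (size 2, max 30) hi=[50] (size 1, min 50) -> median=30
Step 4: insert 42 -> lo=[4, 30] (size 2, max 30) hi=[42, 50] (size 2, min 42) -> median=36
Step 5: insert 15 -> lo=[4, 15, 30] (size 3, max 30) hi=[42, 50] (size 2, min 42) -> median=30

Answer: 30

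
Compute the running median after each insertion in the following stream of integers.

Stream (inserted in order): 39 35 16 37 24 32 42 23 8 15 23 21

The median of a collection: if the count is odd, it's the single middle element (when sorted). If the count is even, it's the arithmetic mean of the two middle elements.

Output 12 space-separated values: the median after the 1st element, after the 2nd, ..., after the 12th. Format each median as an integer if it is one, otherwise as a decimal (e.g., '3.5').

Step 1: insert 39 -> lo=[39] (size 1, max 39) hi=[] (size 0) -> median=39
Step 2: insert 35 -> lo=[35] (size 1, max 35) hi=[39] (size 1, min 39) -> median=37
Step 3: insert 16 -> lo=[16, 35] (size 2, max 35) hi=[39] (size 1, min 39) -> median=35
Step 4: insert 37 -> lo=[16, 35] (size 2, max 35) hi=[37, 39] (size 2, min 37) -> median=36
Step 5: insert 24 -> lo=[16, 24, 35] (size 3, max 35) hi=[37, 39] (size 2, min 37) -> median=35
Step 6: insert 32 -> lo=[16, 24, 32] (size 3, max 32) hi=[35, 37, 39] (size 3, min 35) -> median=33.5
Step 7: insert 42 -> lo=[16, 24, 32, 35] (size 4, max 35) hi=[37, 39, 42] (size 3, min 37) -> median=35
Step 8: insert 23 -> lo=[16, 23, 24, 32] (size 4, max 32) hi=[35, 37, 39, 42] (size 4, min 35) -> median=33.5
Step 9: insert 8 -> lo=[8, 16, 23, 24, 32] (size 5, max 32) hi=[35, 37, 39, 42] (size 4, min 35) -> median=32
Step 10: insert 15 -> lo=[8, 15, 16, 23, 24] (size 5, max 24) hi=[32, 35, 37, 39, 42] (size 5, min 32) -> median=28
Step 11: insert 23 -> lo=[8, 15, 16, 23, 23, 24] (size 6, max 24) hi=[32, 35, 37, 39, 42] (size 5, min 32) -> median=24
Step 12: insert 21 -> lo=[8, 15, 16, 21, 23, 23] (size 6, max 23) hi=[24, 32, 35, 37, 39, 42] (size 6, min 24) -> median=23.5

Answer: 39 37 35 36 35 33.5 35 33.5 32 28 24 23.5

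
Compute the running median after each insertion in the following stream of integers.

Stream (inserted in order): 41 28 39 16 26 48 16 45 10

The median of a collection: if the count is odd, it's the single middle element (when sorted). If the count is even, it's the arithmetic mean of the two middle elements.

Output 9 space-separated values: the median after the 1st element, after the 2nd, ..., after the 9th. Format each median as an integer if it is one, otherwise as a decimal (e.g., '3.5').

Step 1: insert 41 -> lo=[41] (size 1, max 41) hi=[] (size 0) -> median=41
Step 2: insert 28 -> lo=[28] (size 1, max 28) hi=[41] (size 1, min 41) -> median=34.5
Step 3: insert 39 -> lo=[28, 39] (size 2, max 39) hi=[41] (size 1, min 41) -> median=39
Step 4: insert 16 -> lo=[16, 28] (size 2, max 28) hi=[39, 41] (size 2, min 39) -> median=33.5
Step 5: insert 26 -> lo=[16, 26, 28] (size 3, max 28) hi=[39, 41] (size 2, min 39) -> median=28
Step 6: insert 48 -> lo=[16, 26, 28] (size 3, max 28) hi=[39, 41, 48] (size 3, min 39) -> median=33.5
Step 7: insert 16 -> lo=[16, 16, 26, 28] (size 4, max 28) hi=[39, 41, 48] (size 3, min 39) -> median=28
Step 8: insert 45 -> lo=[16, 16, 26, 28] (size 4, max 28) hi=[39, 41, 45, 48] (size 4, min 39) -> median=33.5
Step 9: insert 10 -> lo=[10, 16, 16, 26, 28] (size 5, max 28) hi=[39, 41, 45, 48] (size 4, min 39) -> median=28

Answer: 41 34.5 39 33.5 28 33.5 28 33.5 28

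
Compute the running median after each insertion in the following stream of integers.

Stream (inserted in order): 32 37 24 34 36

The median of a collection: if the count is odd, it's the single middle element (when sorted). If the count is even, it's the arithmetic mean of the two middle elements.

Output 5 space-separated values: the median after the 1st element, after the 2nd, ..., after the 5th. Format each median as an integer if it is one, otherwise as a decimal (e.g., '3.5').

Step 1: insert 32 -> lo=[32] (size 1, max 32) hi=[] (size 0) -> median=32
Step 2: insert 37 -> lo=[32] (size 1, max 32) hi=[37] (size 1, min 37) -> median=34.5
Step 3: insert 24 -> lo=[24, 32] (size 2, max 32) hi=[37] (size 1, min 37) -> median=32
Step 4: insert 34 -> lo=[24, 32] (size 2, max 32) hi=[34, 37] (size 2, min 34) -> median=33
Step 5: insert 36 -> lo=[24, 32, 34] (size 3, max 34) hi=[36, 37] (size 2, min 36) -> median=34

Answer: 32 34.5 32 33 34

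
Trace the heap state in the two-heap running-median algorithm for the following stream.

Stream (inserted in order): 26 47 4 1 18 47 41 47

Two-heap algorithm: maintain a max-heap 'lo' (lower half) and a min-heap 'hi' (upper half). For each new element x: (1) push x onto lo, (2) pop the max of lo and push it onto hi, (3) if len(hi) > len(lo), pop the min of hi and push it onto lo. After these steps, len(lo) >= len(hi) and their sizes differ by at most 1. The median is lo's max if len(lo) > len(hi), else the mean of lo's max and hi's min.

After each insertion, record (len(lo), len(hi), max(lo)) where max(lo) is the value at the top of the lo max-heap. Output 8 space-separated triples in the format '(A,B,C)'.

Step 1: insert 26 -> lo=[26] hi=[] -> (len(lo)=1, len(hi)=0, max(lo)=26)
Step 2: insert 47 -> lo=[26] hi=[47] -> (len(lo)=1, len(hi)=1, max(lo)=26)
Step 3: insert 4 -> lo=[4, 26] hi=[47] -> (len(lo)=2, len(hi)=1, max(lo)=26)
Step 4: insert 1 -> lo=[1, 4] hi=[26, 47] -> (len(lo)=2, len(hi)=2, max(lo)=4)
Step 5: insert 18 -> lo=[1, 4, 18] hi=[26, 47] -> (len(lo)=3, len(hi)=2, max(lo)=18)
Step 6: insert 47 -> lo=[1, 4, 18] hi=[26, 47, 47] -> (len(lo)=3, len(hi)=3, max(lo)=18)
Step 7: insert 41 -> lo=[1, 4, 18, 26] hi=[41, 47, 47] -> (len(lo)=4, len(hi)=3, max(lo)=26)
Step 8: insert 47 -> lo=[1, 4, 18, 26] hi=[41, 47, 47, 47] -> (len(lo)=4, len(hi)=4, max(lo)=26)

Answer: (1,0,26) (1,1,26) (2,1,26) (2,2,4) (3,2,18) (3,3,18) (4,3,26) (4,4,26)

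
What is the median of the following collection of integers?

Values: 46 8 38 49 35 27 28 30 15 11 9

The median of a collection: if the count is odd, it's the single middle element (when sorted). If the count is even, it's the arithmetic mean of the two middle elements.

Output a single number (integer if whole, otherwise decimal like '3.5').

Answer: 28

Derivation:
Step 1: insert 46 -> lo=[46] (size 1, max 46) hi=[] (size 0) -> median=46
Step 2: insert 8 -> lo=[8] (size 1, max 8) hi=[46] (size 1, min 46) -> median=27
Step 3: insert 38 -> lo=[8, 38] (size 2, max 38) hi=[46] (size 1, min 46) -> median=38
Step 4: insert 49 -> lo=[8, 38] (size 2, max 38) hi=[46, 49] (size 2, min 46) -> median=42
Step 5: insert 35 -> lo=[8, 35, 38] (size 3, max 38) hi=[46, 49] (size 2, min 46) -> median=38
Step 6: insert 27 -> lo=[8, 27, 35] (size 3, max 35) hi=[38, 46, 49] (size 3, min 38) -> median=36.5
Step 7: insert 28 -> lo=[8, 27, 28, 35] (size 4, max 35) hi=[38, 46, 49] (size 3, min 38) -> median=35
Step 8: insert 30 -> lo=[8, 27, 28, 30] (size 4, max 30) hi=[35, 38, 46, 49] (size 4, min 35) -> median=32.5
Step 9: insert 15 -> lo=[8, 15, 27, 28, 30] (size 5, max 30) hi=[35, 38, 46, 49] (size 4, min 35) -> median=30
Step 10: insert 11 -> lo=[8, 11, 15, 27, 28] (size 5, max 28) hi=[30, 35, 38, 46, 49] (size 5, min 30) -> median=29
Step 11: insert 9 -> lo=[8, 9, 11, 15, 27, 28] (size 6, max 28) hi=[30, 35, 38, 46, 49] (size 5, min 30) -> median=28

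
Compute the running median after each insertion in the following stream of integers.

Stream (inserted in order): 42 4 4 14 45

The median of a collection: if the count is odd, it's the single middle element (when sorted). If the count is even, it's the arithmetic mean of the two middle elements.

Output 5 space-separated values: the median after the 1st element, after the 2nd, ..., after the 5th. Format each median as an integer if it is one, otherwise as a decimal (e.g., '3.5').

Step 1: insert 42 -> lo=[42] (size 1, max 42) hi=[] (size 0) -> median=42
Step 2: insert 4 -> lo=[4] (size 1, max 4) hi=[42] (size 1, min 42) -> median=23
Step 3: insert 4 -> lo=[4, 4] (size 2, max 4) hi=[42] (size 1, min 42) -> median=4
Step 4: insert 14 -> lo=[4, 4] (size 2, max 4) hi=[14, 42] (size 2, min 14) -> median=9
Step 5: insert 45 -> lo=[4, 4, 14] (size 3, max 14) hi=[42, 45] (size 2, min 42) -> median=14

Answer: 42 23 4 9 14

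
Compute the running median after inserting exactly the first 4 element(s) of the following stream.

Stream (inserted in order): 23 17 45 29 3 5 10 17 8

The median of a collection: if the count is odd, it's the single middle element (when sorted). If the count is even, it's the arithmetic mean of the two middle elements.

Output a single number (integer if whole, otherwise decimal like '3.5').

Step 1: insert 23 -> lo=[23] (size 1, max 23) hi=[] (size 0) -> median=23
Step 2: insert 17 -> lo=[17] (size 1, max 17) hi=[23] (size 1, min 23) -> median=20
Step 3: insert 45 -> lo=[17, 23] (size 2, max 23) hi=[45] (size 1, min 45) -> median=23
Step 4: insert 29 -> lo=[17, 23] (size 2, max 23) hi=[29, 45] (size 2, min 29) -> median=26

Answer: 26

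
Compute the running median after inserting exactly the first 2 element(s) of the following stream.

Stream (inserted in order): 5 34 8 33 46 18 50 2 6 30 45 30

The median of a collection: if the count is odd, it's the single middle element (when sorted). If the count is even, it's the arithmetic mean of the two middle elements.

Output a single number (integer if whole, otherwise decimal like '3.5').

Step 1: insert 5 -> lo=[5] (size 1, max 5) hi=[] (size 0) -> median=5
Step 2: insert 34 -> lo=[5] (size 1, max 5) hi=[34] (size 1, min 34) -> median=19.5

Answer: 19.5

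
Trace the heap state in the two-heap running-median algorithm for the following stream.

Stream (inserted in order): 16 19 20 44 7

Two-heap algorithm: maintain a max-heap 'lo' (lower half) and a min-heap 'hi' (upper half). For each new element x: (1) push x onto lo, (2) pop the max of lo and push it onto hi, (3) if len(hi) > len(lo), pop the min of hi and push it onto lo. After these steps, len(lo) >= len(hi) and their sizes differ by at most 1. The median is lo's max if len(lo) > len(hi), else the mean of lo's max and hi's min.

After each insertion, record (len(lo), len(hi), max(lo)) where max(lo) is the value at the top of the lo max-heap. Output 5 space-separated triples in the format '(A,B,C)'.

Answer: (1,0,16) (1,1,16) (2,1,19) (2,2,19) (3,2,19)

Derivation:
Step 1: insert 16 -> lo=[16] hi=[] -> (len(lo)=1, len(hi)=0, max(lo)=16)
Step 2: insert 19 -> lo=[16] hi=[19] -> (len(lo)=1, len(hi)=1, max(lo)=16)
Step 3: insert 20 -> lo=[16, 19] hi=[20] -> (len(lo)=2, len(hi)=1, max(lo)=19)
Step 4: insert 44 -> lo=[16, 19] hi=[20, 44] -> (len(lo)=2, len(hi)=2, max(lo)=19)
Step 5: insert 7 -> lo=[7, 16, 19] hi=[20, 44] -> (len(lo)=3, len(hi)=2, max(lo)=19)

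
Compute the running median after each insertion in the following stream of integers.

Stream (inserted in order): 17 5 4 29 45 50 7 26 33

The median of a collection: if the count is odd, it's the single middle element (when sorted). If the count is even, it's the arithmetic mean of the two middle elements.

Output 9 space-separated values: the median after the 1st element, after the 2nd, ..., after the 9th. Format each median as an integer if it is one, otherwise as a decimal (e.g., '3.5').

Step 1: insert 17 -> lo=[17] (size 1, max 17) hi=[] (size 0) -> median=17
Step 2: insert 5 -> lo=[5] (size 1, max 5) hi=[17] (size 1, min 17) -> median=11
Step 3: insert 4 -> lo=[4, 5] (size 2, max 5) hi=[17] (size 1, min 17) -> median=5
Step 4: insert 29 -> lo=[4, 5] (size 2, max 5) hi=[17, 29] (size 2, min 17) -> median=11
Step 5: insert 45 -> lo=[4, 5, 17] (size 3, max 17) hi=[29, 45] (size 2, min 29) -> median=17
Step 6: insert 50 -> lo=[4, 5, 17] (size 3, max 17) hi=[29, 45, 50] (size 3, min 29) -> median=23
Step 7: insert 7 -> lo=[4, 5, 7, 17] (size 4, max 17) hi=[29, 45, 50] (size 3, min 29) -> median=17
Step 8: insert 26 -> lo=[4, 5, 7, 17] (size 4, max 17) hi=[26, 29, 45, 50] (size 4, min 26) -> median=21.5
Step 9: insert 33 -> lo=[4, 5, 7, 17, 26] (size 5, max 26) hi=[29, 33, 45, 50] (size 4, min 29) -> median=26

Answer: 17 11 5 11 17 23 17 21.5 26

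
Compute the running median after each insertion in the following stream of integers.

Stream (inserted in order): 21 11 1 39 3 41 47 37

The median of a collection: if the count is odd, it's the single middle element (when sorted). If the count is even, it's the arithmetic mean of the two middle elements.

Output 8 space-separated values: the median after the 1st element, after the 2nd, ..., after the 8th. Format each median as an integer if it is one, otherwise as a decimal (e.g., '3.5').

Answer: 21 16 11 16 11 16 21 29

Derivation:
Step 1: insert 21 -> lo=[21] (size 1, max 21) hi=[] (size 0) -> median=21
Step 2: insert 11 -> lo=[11] (size 1, max 11) hi=[21] (size 1, min 21) -> median=16
Step 3: insert 1 -> lo=[1, 11] (size 2, max 11) hi=[21] (size 1, min 21) -> median=11
Step 4: insert 39 -> lo=[1, 11] (size 2, max 11) hi=[21, 39] (size 2, min 21) -> median=16
Step 5: insert 3 -> lo=[1, 3, 11] (size 3, max 11) hi=[21, 39] (size 2, min 21) -> median=11
Step 6: insert 41 -> lo=[1, 3, 11] (size 3, max 11) hi=[21, 39, 41] (size 3, min 21) -> median=16
Step 7: insert 47 -> lo=[1, 3, 11, 21] (size 4, max 21) hi=[39, 41, 47] (size 3, min 39) -> median=21
Step 8: insert 37 -> lo=[1, 3, 11, 21] (size 4, max 21) hi=[37, 39, 41, 47] (size 4, min 37) -> median=29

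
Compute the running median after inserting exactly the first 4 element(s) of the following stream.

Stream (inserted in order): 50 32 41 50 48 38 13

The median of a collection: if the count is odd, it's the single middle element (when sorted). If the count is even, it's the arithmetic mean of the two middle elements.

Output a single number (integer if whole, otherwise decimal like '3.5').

Step 1: insert 50 -> lo=[50] (size 1, max 50) hi=[] (size 0) -> median=50
Step 2: insert 32 -> lo=[32] (size 1, max 32) hi=[50] (size 1, min 50) -> median=41
Step 3: insert 41 -> lo=[32, 41] (size 2, max 41) hi=[50] (size 1, min 50) -> median=41
Step 4: insert 50 -> lo=[32, 41] (size 2, max 41) hi=[50, 50] (size 2, min 50) -> median=45.5

Answer: 45.5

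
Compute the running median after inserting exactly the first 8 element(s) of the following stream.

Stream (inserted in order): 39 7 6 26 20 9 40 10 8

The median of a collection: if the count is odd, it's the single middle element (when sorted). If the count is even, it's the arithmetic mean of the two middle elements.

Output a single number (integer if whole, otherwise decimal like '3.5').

Step 1: insert 39 -> lo=[39] (size 1, max 39) hi=[] (size 0) -> median=39
Step 2: insert 7 -> lo=[7] (size 1, max 7) hi=[39] (size 1, min 39) -> median=23
Step 3: insert 6 -> lo=[6, 7] (size 2, max 7) hi=[39] (size 1, min 39) -> median=7
Step 4: insert 26 -> lo=[6, 7] (size 2, max 7) hi=[26, 39] (size 2, min 26) -> median=16.5
Step 5: insert 20 -> lo=[6, 7, 20] (size 3, max 20) hi=[26, 39] (size 2, min 26) -> median=20
Step 6: insert 9 -> lo=[6, 7, 9] (size 3, max 9) hi=[20, 26, 39] (size 3, min 20) -> median=14.5
Step 7: insert 40 -> lo=[6, 7, 9, 20] (size 4, max 20) hi=[26, 39, 40] (size 3, min 26) -> median=20
Step 8: insert 10 -> lo=[6, 7, 9, 10] (size 4, max 10) hi=[20, 26, 39, 40] (size 4, min 20) -> median=15

Answer: 15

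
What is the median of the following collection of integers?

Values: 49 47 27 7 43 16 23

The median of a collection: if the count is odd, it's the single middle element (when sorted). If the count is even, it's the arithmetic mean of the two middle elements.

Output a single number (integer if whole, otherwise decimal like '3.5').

Step 1: insert 49 -> lo=[49] (size 1, max 49) hi=[] (size 0) -> median=49
Step 2: insert 47 -> lo=[47] (size 1, max 47) hi=[49] (size 1, min 49) -> median=48
Step 3: insert 27 -> lo=[27, 47] (size 2, max 47) hi=[49] (size 1, min 49) -> median=47
Step 4: insert 7 -> lo=[7, 27] (size 2, max 27) hi=[47, 49] (size 2, min 47) -> median=37
Step 5: insert 43 -> lo=[7, 27, 43] (size 3, max 43) hi=[47, 49] (size 2, min 47) -> median=43
Step 6: insert 16 -> lo=[7, 16, 27] (size 3, max 27) hi=[43, 47, 49] (size 3, min 43) -> median=35
Step 7: insert 23 -> lo=[7, 16, 23, 27] (size 4, max 27) hi=[43, 47, 49] (size 3, min 43) -> median=27

Answer: 27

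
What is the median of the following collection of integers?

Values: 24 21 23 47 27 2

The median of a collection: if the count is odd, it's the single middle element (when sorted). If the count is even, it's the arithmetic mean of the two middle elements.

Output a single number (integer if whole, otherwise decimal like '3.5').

Answer: 23.5

Derivation:
Step 1: insert 24 -> lo=[24] (size 1, max 24) hi=[] (size 0) -> median=24
Step 2: insert 21 -> lo=[21] (size 1, max 21) hi=[24] (size 1, min 24) -> median=22.5
Step 3: insert 23 -> lo=[21, 23] (size 2, max 23) hi=[24] (size 1, min 24) -> median=23
Step 4: insert 47 -> lo=[21, 23] (size 2, max 23) hi=[24, 47] (size 2, min 24) -> median=23.5
Step 5: insert 27 -> lo=[21, 23, 24] (size 3, max 24) hi=[27, 47] (size 2, min 27) -> median=24
Step 6: insert 2 -> lo=[2, 21, 23] (size 3, max 23) hi=[24, 27, 47] (size 3, min 24) -> median=23.5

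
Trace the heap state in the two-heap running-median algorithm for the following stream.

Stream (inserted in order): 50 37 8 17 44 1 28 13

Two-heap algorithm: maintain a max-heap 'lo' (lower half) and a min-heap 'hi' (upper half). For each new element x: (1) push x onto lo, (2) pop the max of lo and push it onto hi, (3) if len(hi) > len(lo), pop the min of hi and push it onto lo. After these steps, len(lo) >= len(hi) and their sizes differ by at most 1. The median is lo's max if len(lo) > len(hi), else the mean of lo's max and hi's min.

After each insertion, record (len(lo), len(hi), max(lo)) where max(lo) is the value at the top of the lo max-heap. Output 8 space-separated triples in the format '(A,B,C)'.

Step 1: insert 50 -> lo=[50] hi=[] -> (len(lo)=1, len(hi)=0, max(lo)=50)
Step 2: insert 37 -> lo=[37] hi=[50] -> (len(lo)=1, len(hi)=1, max(lo)=37)
Step 3: insert 8 -> lo=[8, 37] hi=[50] -> (len(lo)=2, len(hi)=1, max(lo)=37)
Step 4: insert 17 -> lo=[8, 17] hi=[37, 50] -> (len(lo)=2, len(hi)=2, max(lo)=17)
Step 5: insert 44 -> lo=[8, 17, 37] hi=[44, 50] -> (len(lo)=3, len(hi)=2, max(lo)=37)
Step 6: insert 1 -> lo=[1, 8, 17] hi=[37, 44, 50] -> (len(lo)=3, len(hi)=3, max(lo)=17)
Step 7: insert 28 -> lo=[1, 8, 17, 28] hi=[37, 44, 50] -> (len(lo)=4, len(hi)=3, max(lo)=28)
Step 8: insert 13 -> lo=[1, 8, 13, 17] hi=[28, 37, 44, 50] -> (len(lo)=4, len(hi)=4, max(lo)=17)

Answer: (1,0,50) (1,1,37) (2,1,37) (2,2,17) (3,2,37) (3,3,17) (4,3,28) (4,4,17)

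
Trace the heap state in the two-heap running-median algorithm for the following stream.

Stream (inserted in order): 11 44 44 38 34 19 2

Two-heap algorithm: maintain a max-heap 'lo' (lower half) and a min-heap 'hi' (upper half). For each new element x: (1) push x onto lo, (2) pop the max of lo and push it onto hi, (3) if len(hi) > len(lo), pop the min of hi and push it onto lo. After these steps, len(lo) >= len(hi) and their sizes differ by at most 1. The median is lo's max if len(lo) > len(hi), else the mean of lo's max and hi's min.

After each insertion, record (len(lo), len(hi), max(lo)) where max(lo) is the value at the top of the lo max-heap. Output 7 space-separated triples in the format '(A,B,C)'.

Step 1: insert 11 -> lo=[11] hi=[] -> (len(lo)=1, len(hi)=0, max(lo)=11)
Step 2: insert 44 -> lo=[11] hi=[44] -> (len(lo)=1, len(hi)=1, max(lo)=11)
Step 3: insert 44 -> lo=[11, 44] hi=[44] -> (len(lo)=2, len(hi)=1, max(lo)=44)
Step 4: insert 38 -> lo=[11, 38] hi=[44, 44] -> (len(lo)=2, len(hi)=2, max(lo)=38)
Step 5: insert 34 -> lo=[11, 34, 38] hi=[44, 44] -> (len(lo)=3, len(hi)=2, max(lo)=38)
Step 6: insert 19 -> lo=[11, 19, 34] hi=[38, 44, 44] -> (len(lo)=3, len(hi)=3, max(lo)=34)
Step 7: insert 2 -> lo=[2, 11, 19, 34] hi=[38, 44, 44] -> (len(lo)=4, len(hi)=3, max(lo)=34)

Answer: (1,0,11) (1,1,11) (2,1,44) (2,2,38) (3,2,38) (3,3,34) (4,3,34)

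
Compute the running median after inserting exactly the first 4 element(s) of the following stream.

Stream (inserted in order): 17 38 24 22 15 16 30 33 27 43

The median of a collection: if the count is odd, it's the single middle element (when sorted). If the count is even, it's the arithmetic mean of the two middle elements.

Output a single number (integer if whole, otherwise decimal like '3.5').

Step 1: insert 17 -> lo=[17] (size 1, max 17) hi=[] (size 0) -> median=17
Step 2: insert 38 -> lo=[17] (size 1, max 17) hi=[38] (size 1, min 38) -> median=27.5
Step 3: insert 24 -> lo=[17, 24] (size 2, max 24) hi=[38] (size 1, min 38) -> median=24
Step 4: insert 22 -> lo=[17, 22] (size 2, max 22) hi=[24, 38] (size 2, min 24) -> median=23

Answer: 23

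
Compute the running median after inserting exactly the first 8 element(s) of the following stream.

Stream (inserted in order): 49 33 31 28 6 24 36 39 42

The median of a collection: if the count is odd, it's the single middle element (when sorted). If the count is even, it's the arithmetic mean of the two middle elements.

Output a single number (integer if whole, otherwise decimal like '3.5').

Step 1: insert 49 -> lo=[49] (size 1, max 49) hi=[] (size 0) -> median=49
Step 2: insert 33 -> lo=[33] (size 1, max 33) hi=[49] (size 1, min 49) -> median=41
Step 3: insert 31 -> lo=[31, 33] (size 2, max 33) hi=[49] (size 1, min 49) -> median=33
Step 4: insert 28 -> lo=[28, 31] (size 2, max 31) hi=[33, 49] (size 2, min 33) -> median=32
Step 5: insert 6 -> lo=[6, 28, 31] (size 3, max 31) hi=[33, 49] (size 2, min 33) -> median=31
Step 6: insert 24 -> lo=[6, 24, 28] (size 3, max 28) hi=[31, 33, 49] (size 3, min 31) -> median=29.5
Step 7: insert 36 -> lo=[6, 24, 28, 31] (size 4, max 31) hi=[33, 36, 49] (size 3, min 33) -> median=31
Step 8: insert 39 -> lo=[6, 24, 28, 31] (size 4, max 31) hi=[33, 36, 39, 49] (size 4, min 33) -> median=32

Answer: 32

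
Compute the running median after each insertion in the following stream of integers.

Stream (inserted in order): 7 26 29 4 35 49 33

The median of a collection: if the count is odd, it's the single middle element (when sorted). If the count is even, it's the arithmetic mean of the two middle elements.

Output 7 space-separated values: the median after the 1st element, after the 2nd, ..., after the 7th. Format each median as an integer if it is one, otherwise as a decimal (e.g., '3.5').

Answer: 7 16.5 26 16.5 26 27.5 29

Derivation:
Step 1: insert 7 -> lo=[7] (size 1, max 7) hi=[] (size 0) -> median=7
Step 2: insert 26 -> lo=[7] (size 1, max 7) hi=[26] (size 1, min 26) -> median=16.5
Step 3: insert 29 -> lo=[7, 26] (size 2, max 26) hi=[29] (size 1, min 29) -> median=26
Step 4: insert 4 -> lo=[4, 7] (size 2, max 7) hi=[26, 29] (size 2, min 26) -> median=16.5
Step 5: insert 35 -> lo=[4, 7, 26] (size 3, max 26) hi=[29, 35] (size 2, min 29) -> median=26
Step 6: insert 49 -> lo=[4, 7, 26] (size 3, max 26) hi=[29, 35, 49] (size 3, min 29) -> median=27.5
Step 7: insert 33 -> lo=[4, 7, 26, 29] (size 4, max 29) hi=[33, 35, 49] (size 3, min 33) -> median=29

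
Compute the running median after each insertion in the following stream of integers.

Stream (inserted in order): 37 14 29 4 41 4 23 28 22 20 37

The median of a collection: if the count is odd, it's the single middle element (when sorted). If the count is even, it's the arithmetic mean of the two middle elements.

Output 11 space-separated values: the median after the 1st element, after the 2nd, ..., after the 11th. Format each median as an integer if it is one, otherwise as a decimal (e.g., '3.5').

Step 1: insert 37 -> lo=[37] (size 1, max 37) hi=[] (size 0) -> median=37
Step 2: insert 14 -> lo=[14] (size 1, max 14) hi=[37] (size 1, min 37) -> median=25.5
Step 3: insert 29 -> lo=[14, 29] (size 2, max 29) hi=[37] (size 1, min 37) -> median=29
Step 4: insert 4 -> lo=[4, 14] (size 2, max 14) hi=[29, 37] (size 2, min 29) -> median=21.5
Step 5: insert 41 -> lo=[4, 14, 29] (size 3, max 29) hi=[37, 41] (size 2, min 37) -> median=29
Step 6: insert 4 -> lo=[4, 4, 14] (size 3, max 14) hi=[29, 37, 41] (size 3, min 29) -> median=21.5
Step 7: insert 23 -> lo=[4, 4, 14, 23] (size 4, max 23) hi=[29, 37, 41] (size 3, min 29) -> median=23
Step 8: insert 28 -> lo=[4, 4, 14, 23] (size 4, max 23) hi=[28, 29, 37, 41] (size 4, min 28) -> median=25.5
Step 9: insert 22 -> lo=[4, 4, 14, 22, 23] (size 5, max 23) hi=[28, 29, 37, 41] (size 4, min 28) -> median=23
Step 10: insert 20 -> lo=[4, 4, 14, 20, 22] (size 5, max 22) hi=[23, 28, 29, 37, 41] (size 5, min 23) -> median=22.5
Step 11: insert 37 -> lo=[4, 4, 14, 20, 22, 23] (size 6, max 23) hi=[28, 29, 37, 37, 41] (size 5, min 28) -> median=23

Answer: 37 25.5 29 21.5 29 21.5 23 25.5 23 22.5 23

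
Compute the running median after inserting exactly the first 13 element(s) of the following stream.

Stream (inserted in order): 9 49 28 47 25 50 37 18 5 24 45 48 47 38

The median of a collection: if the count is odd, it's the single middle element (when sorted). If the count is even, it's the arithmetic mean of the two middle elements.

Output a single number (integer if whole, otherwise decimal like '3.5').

Step 1: insert 9 -> lo=[9] (size 1, max 9) hi=[] (size 0) -> median=9
Step 2: insert 49 -> lo=[9] (size 1, max 9) hi=[49] (size 1, min 49) -> median=29
Step 3: insert 28 -> lo=[9, 28] (size 2, max 28) hi=[49] (size 1, min 49) -> median=28
Step 4: insert 47 -> lo=[9, 28] (size 2, max 28) hi=[47, 49] (size 2, min 47) -> median=37.5
Step 5: insert 25 -> lo=[9, 25, 28] (size 3, max 28) hi=[47, 49] (size 2, min 47) -> median=28
Step 6: insert 50 -> lo=[9, 25, 28] (size 3, max 28) hi=[47, 49, 50] (size 3, min 47) -> median=37.5
Step 7: insert 37 -> lo=[9, 25, 28, 37] (size 4, max 37) hi=[47, 49, 50] (size 3, min 47) -> median=37
Step 8: insert 18 -> lo=[9, 18, 25, 28] (size 4, max 28) hi=[37, 47, 49, 50] (size 4, min 37) -> median=32.5
Step 9: insert 5 -> lo=[5, 9, 18, 25, 28] (size 5, max 28) hi=[37, 47, 49, 50] (size 4, min 37) -> median=28
Step 10: insert 24 -> lo=[5, 9, 18, 24, 25] (size 5, max 25) hi=[28, 37, 47, 49, 50] (size 5, min 28) -> median=26.5
Step 11: insert 45 -> lo=[5, 9, 18, 24, 25, 28] (size 6, max 28) hi=[37, 45, 47, 49, 50] (size 5, min 37) -> median=28
Step 12: insert 48 -> lo=[5, 9, 18, 24, 25, 28] (size 6, max 28) hi=[37, 45, 47, 48, 49, 50] (size 6, min 37) -> median=32.5
Step 13: insert 47 -> lo=[5, 9, 18, 24, 25, 28, 37] (size 7, max 37) hi=[45, 47, 47, 48, 49, 50] (size 6, min 45) -> median=37

Answer: 37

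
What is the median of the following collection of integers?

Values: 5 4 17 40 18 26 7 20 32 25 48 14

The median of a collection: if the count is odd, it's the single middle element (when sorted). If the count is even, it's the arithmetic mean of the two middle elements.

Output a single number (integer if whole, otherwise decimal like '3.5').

Step 1: insert 5 -> lo=[5] (size 1, max 5) hi=[] (size 0) -> median=5
Step 2: insert 4 -> lo=[4] (size 1, max 4) hi=[5] (size 1, min 5) -> median=4.5
Step 3: insert 17 -> lo=[4, 5] (size 2, max 5) hi=[17] (size 1, min 17) -> median=5
Step 4: insert 40 -> lo=[4, 5] (size 2, max 5) hi=[17, 40] (size 2, min 17) -> median=11
Step 5: insert 18 -> lo=[4, 5, 17] (size 3, max 17) hi=[18, 40] (size 2, min 18) -> median=17
Step 6: insert 26 -> lo=[4, 5, 17] (size 3, max 17) hi=[18, 26, 40] (size 3, min 18) -> median=17.5
Step 7: insert 7 -> lo=[4, 5, 7, 17] (size 4, max 17) hi=[18, 26, 40] (size 3, min 18) -> median=17
Step 8: insert 20 -> lo=[4, 5, 7, 17] (size 4, max 17) hi=[18, 20, 26, 40] (size 4, min 18) -> median=17.5
Step 9: insert 32 -> lo=[4, 5, 7, 17, 18] (size 5, max 18) hi=[20, 26, 32, 40] (size 4, min 20) -> median=18
Step 10: insert 25 -> lo=[4, 5, 7, 17, 18] (size 5, max 18) hi=[20, 25, 26, 32, 40] (size 5, min 20) -> median=19
Step 11: insert 48 -> lo=[4, 5, 7, 17, 18, 20] (size 6, max 20) hi=[25, 26, 32, 40, 48] (size 5, min 25) -> median=20
Step 12: insert 14 -> lo=[4, 5, 7, 14, 17, 18] (size 6, max 18) hi=[20, 25, 26, 32, 40, 48] (size 6, min 20) -> median=19

Answer: 19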